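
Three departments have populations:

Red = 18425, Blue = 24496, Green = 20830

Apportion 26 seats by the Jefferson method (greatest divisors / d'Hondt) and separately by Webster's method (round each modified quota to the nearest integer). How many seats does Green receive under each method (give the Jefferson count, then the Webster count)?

9 and 8

Jefferson: Red 7, Blue 10, Green 9.
Webster: Red 8, Blue 10, Green 8.
Green gets 9 under Jefferson and 8 under Webster.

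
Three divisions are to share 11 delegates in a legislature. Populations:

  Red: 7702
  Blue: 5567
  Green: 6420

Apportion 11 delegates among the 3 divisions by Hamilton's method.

Total 19689; standard divisor 19689/11 ≈ 1789.909.
Standard quotas: Red 4.3030, Blue 3.1102, Green 3.5868.
Lower quotas: Red 4, Blue 3, Green 3 (sum 10, leaving 1 seat).
Remainders in descending order: Green 0.5868, Red 0.3030, Blue 0.1102.
Largest remainder: Green receives the extra seat.

Red 4; Blue 3; Green 4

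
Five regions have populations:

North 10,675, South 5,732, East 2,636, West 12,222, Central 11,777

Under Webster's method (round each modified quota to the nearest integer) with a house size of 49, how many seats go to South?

7

Standard divisor 43042/49 ≈ 878.408; standard quotas: North 12.153, South 6.525, East 3.001, West 13.914, Central 13.407.
Rounding to the nearest integer gives North 12, South 7, East 3, West 14, Central 13 — total 49, matching the house size, so no adjustment is needed.
South receives 7.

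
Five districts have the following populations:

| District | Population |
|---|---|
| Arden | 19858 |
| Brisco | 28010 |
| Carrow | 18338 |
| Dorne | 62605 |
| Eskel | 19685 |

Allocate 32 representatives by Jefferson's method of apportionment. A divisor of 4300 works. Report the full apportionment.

Arden 4, Brisco 6, Carrow 4, Dorne 14, Eskel 4

With modified divisor 4300: modified quotas Arden 4.618, Brisco 6.514, Carrow 4.265, Dorne 14.559, Eskel 4.578.
Rounding down: Arden 4, Brisco 6, Carrow 4, Dorne 14, Eskel 4 (total 32).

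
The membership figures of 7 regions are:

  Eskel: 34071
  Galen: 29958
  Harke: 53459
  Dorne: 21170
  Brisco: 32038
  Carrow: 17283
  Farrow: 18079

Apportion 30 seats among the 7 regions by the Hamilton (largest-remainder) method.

The standard divisor is 206058/30 ≈ 6868.6.
Standard quotas: Eskel 4.9604, Galen 4.3616, Harke 7.7831, Dorne 3.0821, Brisco 4.6644, Carrow 2.5162, Farrow 2.6321.
Lower quotas: Eskel 4, Galen 4, Harke 7, Dorne 3, Brisco 4, Carrow 2, Farrow 2 (sum 26, leaving 4 seats).
Remainders in descending order: Eskel 0.9604, Harke 0.7831, Brisco 0.6644, Farrow 0.6321, Carrow 0.5162, Galen 0.3616, Dorne 0.0821.
The surplus seats go to Eskel, Harke, Brisco, Farrow.

Eskel: 5, Galen: 4, Harke: 8, Dorne: 3, Brisco: 5, Carrow: 2, Farrow: 3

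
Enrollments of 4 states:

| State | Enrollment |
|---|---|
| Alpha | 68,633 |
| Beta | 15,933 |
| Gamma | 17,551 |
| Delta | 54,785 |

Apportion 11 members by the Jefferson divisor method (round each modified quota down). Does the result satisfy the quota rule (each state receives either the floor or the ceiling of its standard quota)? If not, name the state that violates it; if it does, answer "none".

Standard quotas: Alpha 4.812, Beta 1.117, Gamma 1.230, Delta 3.841.
Jefferson allocation: Alpha 5, Beta 1, Gamma 1, Delta 4.
Every allocation lies between the lower and upper quota.

none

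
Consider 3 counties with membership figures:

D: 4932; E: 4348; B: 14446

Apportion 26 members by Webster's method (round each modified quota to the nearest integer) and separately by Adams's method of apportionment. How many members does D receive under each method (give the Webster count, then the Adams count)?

5 and 6

Webster: D 5, E 5, B 16.
Adams: D 6, E 5, B 15.
D gets 5 under Webster and 6 under Adams.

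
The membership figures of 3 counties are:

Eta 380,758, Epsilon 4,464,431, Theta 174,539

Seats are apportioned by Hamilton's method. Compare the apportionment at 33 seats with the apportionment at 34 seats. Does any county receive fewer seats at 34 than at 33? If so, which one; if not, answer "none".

none

At 33 seats: Eta 3, Epsilon 29, Theta 1.
At 34 seats: Eta 3, Epsilon 30, Theta 1.
No county's allocation decreased.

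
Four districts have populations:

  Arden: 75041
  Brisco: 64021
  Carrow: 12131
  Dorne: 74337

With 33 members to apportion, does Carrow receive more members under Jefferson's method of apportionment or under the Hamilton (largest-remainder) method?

Jefferson: Arden 11, Brisco 10, Carrow 1, Dorne 11.
Hamilton: Arden 11, Brisco 9, Carrow 2, Dorne 11.
Carrow gets 1 under Jefferson and 2 under Hamilton.

Hamilton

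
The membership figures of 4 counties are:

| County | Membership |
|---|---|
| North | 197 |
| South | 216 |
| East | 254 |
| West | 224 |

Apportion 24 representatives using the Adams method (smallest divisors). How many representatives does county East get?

Standard divisor 891/24 ≈ 37.125; standard quotas: North 5.306, South 5.818, East 6.842, West 6.034.
Rounding up gives 6, 6, 7, 7 = 26 seats, so the divisor must be adjusted.
With modified divisor 40: modified quotas North 4.925, South 5.400, East 6.350, West 5.600.
Rounding up: North 5, South 6, East 7, West 6 (total 24).
East receives 7.

7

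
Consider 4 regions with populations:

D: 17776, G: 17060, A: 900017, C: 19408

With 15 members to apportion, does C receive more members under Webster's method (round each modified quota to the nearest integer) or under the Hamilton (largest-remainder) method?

Webster: D 0, G 0, A 15, C 0.
Hamilton: D 0, G 0, A 14, C 1.
C gets 0 under Webster and 1 under Hamilton.

Hamilton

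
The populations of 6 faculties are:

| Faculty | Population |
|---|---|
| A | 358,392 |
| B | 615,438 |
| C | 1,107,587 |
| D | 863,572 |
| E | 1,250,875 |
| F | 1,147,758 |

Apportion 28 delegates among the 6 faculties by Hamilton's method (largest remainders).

A 2, B 3, C 6, D 4, E 7, F 6

Total 5343622; standard divisor 5343622/28 ≈ 190843.643.
Standard quotas: A 1.8779, B 3.2248, C 5.8036, D 4.5250, E 6.5544, F 6.0141.
Lower quotas: A 1, B 3, C 5, D 4, E 6, F 6 (sum 25, leaving 3 seats).
Remainders in descending order: A 0.8779, C 0.8036, E 0.5544, D 0.5250, B 0.2248, F 0.0141.
Largest remainders: A, C, E receive the extra seats.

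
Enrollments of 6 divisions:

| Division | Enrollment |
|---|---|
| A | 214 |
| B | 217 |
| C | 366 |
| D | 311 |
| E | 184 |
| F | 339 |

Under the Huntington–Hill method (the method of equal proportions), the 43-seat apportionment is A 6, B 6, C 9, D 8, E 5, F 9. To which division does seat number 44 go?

C

Priority for the next seat is population ÷ (√(s·(s+1))).
Priorities: A 33.021, B 33.484, C 38.580, D 36.652, E 33.594, F 35.734.
Highest priority: C.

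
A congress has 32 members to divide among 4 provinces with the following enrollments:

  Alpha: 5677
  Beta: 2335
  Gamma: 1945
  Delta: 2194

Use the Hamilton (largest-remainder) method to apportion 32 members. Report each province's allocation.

Alpha: 15; Beta: 6; Gamma: 5; Delta: 6

The standard divisor is 12151/32 ≈ 379.719.
Standard quotas: Alpha 14.9505, Beta 6.1493, Gamma 5.1222, Delta 5.7780.
Lower quotas: Alpha 14, Beta 6, Gamma 5, Delta 5 (sum 30, leaving 2 seats).
Remainders in descending order: Alpha 0.9505, Delta 0.7780, Beta 0.1493, Gamma 0.1222.
The surplus seats go to Alpha, Delta.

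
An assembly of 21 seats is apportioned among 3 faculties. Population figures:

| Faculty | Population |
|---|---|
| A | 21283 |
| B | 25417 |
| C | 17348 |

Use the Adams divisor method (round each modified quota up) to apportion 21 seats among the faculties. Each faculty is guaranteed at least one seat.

A 7; B 8; C 6

Standard divisor 64048/21 ≈ 3049.905; standard quotas: A 6.978, B 8.334, C 5.688.
Rounding up gives 7, 9, 6 = 22 seats, so the divisor must be adjusted.
With modified divisor 3300: modified quotas A 6.449, B 7.702, C 5.257.
Rounding up: A 7, B 8, C 6 (total 21).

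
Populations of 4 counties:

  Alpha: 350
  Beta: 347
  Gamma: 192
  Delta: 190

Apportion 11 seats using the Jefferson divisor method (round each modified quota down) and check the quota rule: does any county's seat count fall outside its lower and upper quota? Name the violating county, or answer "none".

none

Standard quotas: Alpha 3.568, Beta 3.538, Gamma 1.957, Delta 1.937.
Jefferson allocation: Alpha 4, Beta 3, Gamma 2, Delta 2.
Every allocation lies between the lower and upper quota.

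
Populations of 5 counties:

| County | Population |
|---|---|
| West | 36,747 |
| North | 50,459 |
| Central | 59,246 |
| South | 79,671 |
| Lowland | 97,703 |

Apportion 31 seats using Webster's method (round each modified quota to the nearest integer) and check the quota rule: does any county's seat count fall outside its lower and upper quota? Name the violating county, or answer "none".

Standard quotas: West 3.518, North 4.830, Central 5.672, South 7.627, Lowland 9.353.
Webster allocation: West 3, North 5, Central 6, South 8, Lowland 9.
Every allocation lies between the lower and upper quota.

none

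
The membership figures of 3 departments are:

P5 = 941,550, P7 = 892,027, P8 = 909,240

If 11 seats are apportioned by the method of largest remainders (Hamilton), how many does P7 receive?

The standard divisor is 2742817/11 = 249347.
Standard quotas: P5 3.7761, P7 3.5775, P8 3.6465.
Lower quotas: P5 3, P7 3, P8 3 (sum 9, leaving 2 seats).
Remainders in descending order: P5 0.7761, P8 0.6465, P7 0.5775.
Largest remainders: P5, P8 receive the extra seats.
P7 receives 3.

3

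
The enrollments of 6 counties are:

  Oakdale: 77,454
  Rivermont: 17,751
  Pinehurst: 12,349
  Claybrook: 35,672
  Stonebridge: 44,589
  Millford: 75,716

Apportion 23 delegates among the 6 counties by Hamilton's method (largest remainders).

Oakdale=7, Rivermont=1, Pinehurst=1, Claybrook=3, Stonebridge=4, Millford=7

The standard divisor is 263531/23 ≈ 11457.87.
Standard quotas: Oakdale 6.7599, Rivermont 1.5492, Pinehurst 1.0778, Claybrook 3.1133, Stonebridge 3.8916, Millford 6.6082.
Lower quotas: Oakdale 6, Rivermont 1, Pinehurst 1, Claybrook 3, Stonebridge 3, Millford 6 (sum 20, leaving 3 seats).
Remainders in descending order: Stonebridge 0.8916, Oakdale 0.7599, Millford 0.6082, Rivermont 0.5492, Claybrook 0.1133, Pinehurst 0.0778.
The surplus seats go to Stonebridge, Oakdale, Millford.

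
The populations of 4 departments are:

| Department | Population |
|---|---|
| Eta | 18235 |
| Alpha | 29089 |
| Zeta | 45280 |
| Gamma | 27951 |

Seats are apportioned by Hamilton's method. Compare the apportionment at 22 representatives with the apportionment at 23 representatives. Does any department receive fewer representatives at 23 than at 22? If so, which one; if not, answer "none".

Eta

At 22 seats: Eta 4, Alpha 5, Zeta 8, Gamma 5.
At 23 seats: Eta 3, Alpha 6, Zeta 9, Gamma 5.
Eta drops from 4 to 3.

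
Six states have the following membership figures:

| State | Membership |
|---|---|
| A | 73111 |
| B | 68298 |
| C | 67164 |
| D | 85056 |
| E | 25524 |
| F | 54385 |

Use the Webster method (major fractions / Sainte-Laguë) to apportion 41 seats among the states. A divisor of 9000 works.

A: 8, B: 8, C: 7, D: 9, E: 3, F: 6

With modified divisor 9000: modified quotas A 8.123, B 7.589, C 7.463, D 9.451, E 2.836, F 6.043.
Rounding to the nearest integer: A 8, B 8, C 7, D 9, E 3, F 6 (total 41).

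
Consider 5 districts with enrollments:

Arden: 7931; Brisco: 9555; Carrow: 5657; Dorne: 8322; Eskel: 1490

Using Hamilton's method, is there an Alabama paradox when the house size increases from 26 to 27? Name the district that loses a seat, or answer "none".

At 26 seats: Arden 6, Brisco 8, Carrow 4, Dorne 7, Eskel 1.
At 27 seats: Arden 6, Brisco 8, Carrow 5, Dorne 7, Eskel 1.
No district's allocation decreased.

none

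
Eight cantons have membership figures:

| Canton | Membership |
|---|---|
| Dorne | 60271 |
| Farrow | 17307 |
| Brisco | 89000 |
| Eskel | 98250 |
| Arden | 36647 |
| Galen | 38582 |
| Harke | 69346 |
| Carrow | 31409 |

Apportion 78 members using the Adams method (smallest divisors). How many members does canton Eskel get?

Standard divisor 440812/78 ≈ 5651.436; standard quotas: Dorne 10.665, Farrow 3.062, Brisco 15.748, Eskel 17.385, Arden 6.485, Galen 6.827, Harke 12.271, Carrow 5.558.
Rounding up gives 11, 4, 16, 18, 7, 7, 13, 6 = 82 seats, so the divisor must be adjusted.
With modified divisor 6000: modified quotas Dorne 10.045, Farrow 2.885, Brisco 14.833, Eskel 16.375, Arden 6.108, Galen 6.430, Harke 11.558, Carrow 5.235.
Rounding up: Dorne 11, Farrow 3, Brisco 15, Eskel 17, Arden 7, Galen 7, Harke 12, Carrow 6 (total 78).
Eskel receives 17.

17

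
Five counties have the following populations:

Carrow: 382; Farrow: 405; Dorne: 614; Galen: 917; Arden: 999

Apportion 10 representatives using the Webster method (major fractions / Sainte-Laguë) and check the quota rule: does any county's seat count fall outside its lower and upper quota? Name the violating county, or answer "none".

none

Standard quotas: Carrow 1.152, Farrow 1.221, Dorne 1.851, Galen 2.765, Arden 3.012.
Webster allocation: Carrow 1, Farrow 1, Dorne 2, Galen 3, Arden 3.
Every allocation lies between the lower and upper quota.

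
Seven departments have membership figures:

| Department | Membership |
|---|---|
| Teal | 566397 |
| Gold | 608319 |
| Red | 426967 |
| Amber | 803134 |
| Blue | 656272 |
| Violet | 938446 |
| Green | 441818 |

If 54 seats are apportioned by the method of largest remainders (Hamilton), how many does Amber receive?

10

Standard divisor: 4441353 ÷ 54 ≈ 82247.278.
Standard quotas: Teal 6.8865, Gold 7.3962, Red 5.1913, Amber 9.7649, Blue 7.9793, Violet 11.4101, Green 5.3718.
Lower quotas: Teal 6, Gold 7, Red 5, Amber 9, Blue 7, Violet 11, Green 5 (sum 50, leaving 4 seats).
Remainders in descending order: Blue 0.9793, Teal 0.8865, Amber 0.7649, Violet 0.4101, Gold 0.3962, Green 0.3718, Red 0.1913.
Largest remainders: Blue, Teal, Amber, Violet receive the extra seats.
Amber receives 10.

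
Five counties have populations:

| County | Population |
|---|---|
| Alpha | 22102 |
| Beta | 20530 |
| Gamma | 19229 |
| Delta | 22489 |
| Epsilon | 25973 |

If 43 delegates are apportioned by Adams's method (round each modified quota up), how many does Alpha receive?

Standard divisor 110323/43 ≈ 2565.651; standard quotas: Alpha 8.615, Beta 8.002, Gamma 7.495, Delta 8.765, Epsilon 10.123.
Rounding up gives 9, 9, 8, 9, 11 = 46 seats, so the divisor must be adjusted.
With modified divisor 2755: modified quotas Alpha 8.023, Beta 7.452, Gamma 6.980, Delta 8.163, Epsilon 9.428.
Rounding up: Alpha 9, Beta 8, Gamma 7, Delta 9, Epsilon 10 (total 43).
Alpha receives 9.

9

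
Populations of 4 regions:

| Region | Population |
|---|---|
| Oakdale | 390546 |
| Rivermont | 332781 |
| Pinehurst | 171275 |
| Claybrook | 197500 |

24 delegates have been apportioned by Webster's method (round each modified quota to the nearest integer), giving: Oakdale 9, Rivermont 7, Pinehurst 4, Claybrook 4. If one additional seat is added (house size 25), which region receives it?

Priority for the next seat is population ÷ (current seats + 0.5).
Priorities: Oakdale 41110.105, Rivermont 44370.800, Pinehurst 38061.111, Claybrook 43888.889.
Highest priority: Rivermont.

Rivermont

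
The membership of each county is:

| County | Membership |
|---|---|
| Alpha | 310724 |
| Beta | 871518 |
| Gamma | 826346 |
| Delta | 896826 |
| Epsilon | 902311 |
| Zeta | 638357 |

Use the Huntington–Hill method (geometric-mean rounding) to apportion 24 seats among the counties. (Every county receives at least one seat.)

Alpha 2, Beta 5, Gamma 4, Delta 5, Epsilon 5, Zeta 3

With divisor 189827: modified quotas Alpha 1.637, Beta 4.591, Gamma 4.353, Delta 4.724, Epsilon 4.753, Zeta 3.363.
Geometric-mean thresholds: Alpha √(1·2)=1.414, Beta √(4·5)=4.472, Gamma √(4·5)=4.472, Delta √(4·5)=4.472, Epsilon √(4·5)=4.472, Zeta √(3·4)=3.464.
Each quota rounded against its threshold gives Alpha 2, Beta 5, Gamma 4, Delta 5, Epsilon 5, Zeta 3 (total 24).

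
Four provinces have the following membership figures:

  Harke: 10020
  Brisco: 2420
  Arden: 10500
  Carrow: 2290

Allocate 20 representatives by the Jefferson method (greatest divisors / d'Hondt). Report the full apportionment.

Standard divisor 25230/20 ≈ 1261.5; standard quotas: Harke 7.943, Brisco 1.918, Arden 8.323, Carrow 1.815.
Rounding down gives 7, 1, 8, 1 = 17 seats, so the divisor must be adjusted.
With modified divisor 1160: modified quotas Harke 8.638, Brisco 2.086, Arden 9.052, Carrow 1.974.
Rounding down: Harke 8, Brisco 2, Arden 9, Carrow 1 (total 20).

Harke 8, Brisco 2, Arden 9, Carrow 1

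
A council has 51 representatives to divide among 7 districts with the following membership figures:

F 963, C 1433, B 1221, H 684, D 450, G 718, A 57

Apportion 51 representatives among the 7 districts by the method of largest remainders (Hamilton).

F 9; C 13; B 11; H 6; D 4; G 7; A 1

The standard divisor is 5526/51 ≈ 108.353.
Standard quotas: F 8.888, C 13.225, B 11.269, H 6.313, D 4.153, G 6.626, A 0.526.
Lower quotas: F 8, C 13, B 11, H 6, D 4, G 6, A 0 (sum 48, leaving 3 seats).
Remainders in descending order: F 0.888, G 0.626, A 0.526, H 0.313, B 0.269, C 0.225, D 0.153.
The surplus seats go to F, G, A.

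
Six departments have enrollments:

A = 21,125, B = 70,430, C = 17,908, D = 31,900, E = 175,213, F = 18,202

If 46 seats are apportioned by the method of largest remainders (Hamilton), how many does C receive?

2

Standard divisor: 334778 ÷ 46 ≈ 7277.783.
Standard quotas: A 2.9027, B 9.6774, C 2.4606, D 4.3832, E 24.0751, F 2.5010.
Lower quotas: A 2, B 9, C 2, D 4, E 24, F 2 (sum 43, leaving 3 seats).
Remainders in descending order: A 0.9027, B 0.6774, F 0.5010, C 0.4606, D 0.3832, E 0.0751.
The surplus seats go to A, B, F.
C receives 2.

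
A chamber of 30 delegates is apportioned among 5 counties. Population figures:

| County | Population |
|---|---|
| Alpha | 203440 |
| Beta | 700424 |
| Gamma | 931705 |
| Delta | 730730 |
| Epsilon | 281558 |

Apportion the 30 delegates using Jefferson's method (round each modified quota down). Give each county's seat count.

Alpha=2, Beta=7, Gamma=10, Delta=8, Epsilon=3

Standard divisor 2847857/30 ≈ 94928.567; standard quotas: Alpha 2.143, Beta 7.378, Gamma 9.815, Delta 7.698, Epsilon 2.966.
Rounding down gives 2, 7, 9, 7, 2 = 27 seats, so the divisor must be adjusted.
With modified divisor 89400: modified quotas Alpha 2.276, Beta 7.835, Gamma 10.422, Delta 8.174, Epsilon 3.149.
Rounding down: Alpha 2, Beta 7, Gamma 10, Delta 8, Epsilon 3 (total 30).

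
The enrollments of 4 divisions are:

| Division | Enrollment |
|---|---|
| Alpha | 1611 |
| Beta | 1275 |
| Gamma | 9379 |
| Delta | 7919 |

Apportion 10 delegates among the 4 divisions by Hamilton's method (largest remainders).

Alpha 1; Beta 0; Gamma 5; Delta 4

The standard divisor is 20184/10 ≈ 2018.4.
Standard quotas: Alpha 0.7982, Beta 0.6317, Gamma 4.6467, Delta 3.9234.
Lower quotas: Alpha 0, Beta 0, Gamma 4, Delta 3 (sum 7, leaving 3 seats).
Remainders in descending order: Delta 0.9234, Alpha 0.7982, Gamma 0.6467, Beta 0.6317.
The surplus seats go to Delta, Alpha, Gamma.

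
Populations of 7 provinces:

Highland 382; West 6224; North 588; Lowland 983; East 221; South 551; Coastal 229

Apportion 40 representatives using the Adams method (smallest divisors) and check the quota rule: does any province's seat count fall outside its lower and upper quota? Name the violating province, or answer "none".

Standard quotas: Highland 1.665, West 27.126, North 2.563, Lowland 4.284, East 0.963, South 2.401, Coastal 0.998.
Adams allocation: Highland 2, West 26, North 3, Lowland 4, East 1, South 3, Coastal 1.
West has quota 27.126 (lower 27, upper 28) but receives 26 — outside the quota interval.

West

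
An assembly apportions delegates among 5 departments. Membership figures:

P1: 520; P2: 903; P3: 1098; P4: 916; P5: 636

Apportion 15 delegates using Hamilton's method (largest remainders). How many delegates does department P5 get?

Standard divisor: 4073 ÷ 15 ≈ 271.533.
Standard quotas: P1 1.915, P2 3.326, P3 4.044, P4 3.373, P5 2.342.
Lower quotas: P1 1, P2 3, P3 4, P4 3, P5 2 (sum 13, leaving 2 seats).
Remainders in descending order: P1 0.915, P4 0.373, P5 0.342, P2 0.326, P3 0.044.
The surplus seats go to P1, P4.
P5 receives 2.

2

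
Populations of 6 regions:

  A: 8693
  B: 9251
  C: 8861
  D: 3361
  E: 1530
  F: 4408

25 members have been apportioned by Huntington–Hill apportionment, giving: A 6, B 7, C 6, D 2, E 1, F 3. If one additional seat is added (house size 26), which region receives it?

D

Priority for the next seat is population ÷ (√(s·(s+1))).
Priorities: A 1341.359, B 1236.217, C 1367.282, D 1372.123, E 1081.873, F 1272.480.
Highest priority: D.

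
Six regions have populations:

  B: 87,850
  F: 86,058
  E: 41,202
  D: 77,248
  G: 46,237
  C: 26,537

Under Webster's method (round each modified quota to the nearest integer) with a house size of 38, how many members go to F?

Standard divisor 365132/38 ≈ 9608.737; standard quotas: B 9.143, F 8.956, E 4.288, D 8.039, G 4.812, C 2.762.
Rounding to the nearest integer gives B 9, F 9, E 4, D 8, G 5, C 3 — total 38, matching the house size, so no adjustment is needed.
F receives 9.

9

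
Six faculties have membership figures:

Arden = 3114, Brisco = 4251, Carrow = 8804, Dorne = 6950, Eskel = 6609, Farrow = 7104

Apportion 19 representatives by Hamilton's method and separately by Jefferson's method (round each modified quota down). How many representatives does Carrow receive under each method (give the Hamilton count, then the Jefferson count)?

Hamilton: Arden 2, Brisco 2, Carrow 4, Dorne 4, Eskel 3, Farrow 4.
Jefferson: Arden 1, Brisco 2, Carrow 5, Dorne 4, Eskel 3, Farrow 4.
Carrow gets 4 under Hamilton and 5 under Jefferson.

4 and 5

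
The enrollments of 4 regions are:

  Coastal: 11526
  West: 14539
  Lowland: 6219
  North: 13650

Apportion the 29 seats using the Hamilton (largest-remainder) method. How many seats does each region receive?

Coastal: 7; West: 9; Lowland: 4; North: 9

Total 45934; standard divisor 45934/29 ≈ 1583.931.
Standard quotas: Coastal 7.2768, West 9.1791, Lowland 3.9263, North 8.6178.
Lower quotas: Coastal 7, West 9, Lowland 3, North 8 (sum 27, leaving 2 seats).
Remainders in descending order: Lowland 0.9263, North 0.6178, Coastal 0.2768, West 0.1791.
The surplus seats go to Lowland, North.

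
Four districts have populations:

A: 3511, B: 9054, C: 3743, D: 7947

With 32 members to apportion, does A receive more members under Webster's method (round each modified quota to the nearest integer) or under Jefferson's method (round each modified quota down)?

Webster: A 5, B 12, C 5, D 10.
Jefferson: A 4, B 12, C 5, D 11.
A gets 5 under Webster and 4 under Jefferson.

Webster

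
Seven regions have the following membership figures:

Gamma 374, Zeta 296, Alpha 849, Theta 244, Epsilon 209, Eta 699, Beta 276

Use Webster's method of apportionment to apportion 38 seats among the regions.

Standard divisor 2947/38 ≈ 77.553; standard quotas: Gamma 4.823, Zeta 3.817, Alpha 10.947, Theta 3.146, Epsilon 2.695, Eta 9.013, Beta 3.559.
Rounding to the nearest integer gives 5, 4, 11, 3, 3, 9, 4 = 39 seats, so the divisor must be adjusted.
With modified divisor 80: modified quotas Gamma 4.675, Zeta 3.700, Alpha 10.613, Theta 3.050, Epsilon 2.612, Eta 8.738, Beta 3.450.
Rounding to the nearest integer: Gamma 5, Zeta 4, Alpha 11, Theta 3, Epsilon 3, Eta 9, Beta 3 (total 38).

Gamma=5, Zeta=4, Alpha=11, Theta=3, Epsilon=3, Eta=9, Beta=3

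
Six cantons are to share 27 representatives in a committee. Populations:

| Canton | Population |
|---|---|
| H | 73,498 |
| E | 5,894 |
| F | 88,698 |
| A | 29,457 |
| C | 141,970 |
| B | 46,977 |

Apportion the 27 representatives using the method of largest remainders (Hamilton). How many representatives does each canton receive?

Total 386494; standard divisor 386494/27 ≈ 14314.593.
Standard quotas: H 5.1345, E 0.4117, F 6.1963, A 2.0578, C 9.9179, B 3.2818.
Lower quotas: H 5, E 0, F 6, A 2, C 9, B 3 (sum 25, leaving 2 seats).
Remainders in descending order: C 0.9179, E 0.4117, B 0.2818, F 0.1963, H 0.1345, A 0.0578.
Largest remainders: C, E receive the extra seats.

H 5, E 1, F 6, A 2, C 10, B 3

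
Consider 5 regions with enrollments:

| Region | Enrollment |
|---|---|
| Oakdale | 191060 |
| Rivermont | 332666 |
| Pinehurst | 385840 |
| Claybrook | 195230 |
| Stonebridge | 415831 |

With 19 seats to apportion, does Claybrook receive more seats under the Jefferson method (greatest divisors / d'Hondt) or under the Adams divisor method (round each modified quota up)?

Jefferson: Oakdale 2, Rivermont 4, Pinehurst 5, Claybrook 2, Stonebridge 6.
Adams: Oakdale 2, Rivermont 4, Pinehurst 5, Claybrook 3, Stonebridge 5.
Claybrook gets 2 under Jefferson and 3 under Adams.

Adams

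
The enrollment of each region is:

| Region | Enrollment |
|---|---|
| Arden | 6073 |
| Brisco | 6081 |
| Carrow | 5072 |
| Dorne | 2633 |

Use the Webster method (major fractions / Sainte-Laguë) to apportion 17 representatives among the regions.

Standard divisor 19859/17 ≈ 1168.176; standard quotas: Arden 5.199, Brisco 5.206, Carrow 4.342, Dorne 2.254.
Rounding to the nearest integer gives 5, 5, 4, 2 = 16 seats, so the divisor must be adjusted.
With modified divisor 1120: modified quotas Arden 5.422, Brisco 5.429, Carrow 4.529, Dorne 2.351.
Rounding to the nearest integer: Arden 5, Brisco 5, Carrow 5, Dorne 2 (total 17).

Arden 5; Brisco 5; Carrow 5; Dorne 2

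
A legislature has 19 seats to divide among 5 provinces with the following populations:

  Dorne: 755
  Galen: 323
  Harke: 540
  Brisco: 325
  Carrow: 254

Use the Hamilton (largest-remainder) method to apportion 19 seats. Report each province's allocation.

Standard divisor: 2197 ÷ 19 ≈ 115.632.
Standard quotas: Dorne 6.529, Galen 2.793, Harke 4.670, Brisco 2.811, Carrow 2.197.
Lower quotas: Dorne 6, Galen 2, Harke 4, Brisco 2, Carrow 2 (sum 16, leaving 3 seats).
Remainders in descending order: Brisco 0.811, Galen 0.793, Harke 0.670, Dorne 0.529, Carrow 0.197.
Largest remainders: Brisco, Galen, Harke receive the extra seats.

Dorne=6, Galen=3, Harke=5, Brisco=3, Carrow=2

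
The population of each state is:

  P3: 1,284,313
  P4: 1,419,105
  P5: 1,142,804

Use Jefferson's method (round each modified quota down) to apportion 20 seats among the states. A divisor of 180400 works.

With modified divisor 180400: modified quotas P3 7.119, P4 7.866, P5 6.335.
Rounding down: P3 7, P4 7, P5 6 (total 20).

P3=7; P4=7; P5=6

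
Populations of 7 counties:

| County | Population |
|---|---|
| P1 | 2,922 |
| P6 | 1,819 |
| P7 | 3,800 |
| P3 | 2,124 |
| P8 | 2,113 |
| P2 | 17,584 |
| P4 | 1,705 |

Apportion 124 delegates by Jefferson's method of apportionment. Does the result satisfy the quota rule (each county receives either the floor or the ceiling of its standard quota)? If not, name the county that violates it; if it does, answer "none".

P2

Standard quotas: P1 11.299, P6 7.034, P7 14.694, P3 8.213, P8 8.171, P2 67.996, P4 6.593.
Jefferson allocation: P1 11, P6 7, P7 15, P3 8, P8 8, P2 69, P4 6.
P2 has quota 67.996 (lower 67, upper 68) but receives 69 — outside the quota interval.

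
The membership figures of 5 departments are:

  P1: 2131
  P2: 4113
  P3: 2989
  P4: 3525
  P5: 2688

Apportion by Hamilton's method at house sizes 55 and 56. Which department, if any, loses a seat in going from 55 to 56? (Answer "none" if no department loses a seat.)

P1

At 55 seats: P1 8, P2 15, P3 11, P4 12, P5 9.
At 56 seats: P1 7, P2 15, P3 11, P4 13, P5 10.
P1 drops from 8 to 7.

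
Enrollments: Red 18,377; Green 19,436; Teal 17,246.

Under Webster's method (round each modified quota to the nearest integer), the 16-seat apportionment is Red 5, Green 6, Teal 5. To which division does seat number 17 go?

Priority for the next seat is population ÷ (current seats + 0.5).
Priorities: Red 3341.273, Green 2990.154, Teal 3135.636.
Highest priority: Red.

Red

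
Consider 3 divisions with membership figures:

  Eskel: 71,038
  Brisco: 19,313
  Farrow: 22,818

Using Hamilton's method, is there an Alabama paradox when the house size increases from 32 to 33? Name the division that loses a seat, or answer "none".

Brisco

At 32 seats: Eskel 20, Brisco 6, Farrow 6.
At 33 seats: Eskel 21, Brisco 5, Farrow 7.
Brisco drops from 6 to 5.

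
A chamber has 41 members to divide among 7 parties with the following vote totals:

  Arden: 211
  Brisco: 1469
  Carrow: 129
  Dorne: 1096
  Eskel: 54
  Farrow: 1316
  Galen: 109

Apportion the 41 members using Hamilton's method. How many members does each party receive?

Total 4384; standard divisor 4384/41 ≈ 106.927.
Standard quotas: Arden 1.973, Brisco 13.738, Carrow 1.206, Dorne 10.250, Eskel 0.505, Farrow 12.307, Galen 1.019.
Lower quotas: Arden 1, Brisco 13, Carrow 1, Dorne 10, Eskel 0, Farrow 12, Galen 1 (sum 38, leaving 3 seats).
Remainders in descending order: Arden 0.973, Brisco 0.738, Eskel 0.505, Farrow 0.307, Dorne 0.250, Carrow 0.206, Galen 0.019.
Largest remainders: Arden, Brisco, Eskel receive the extra seats.

Arden 2, Brisco 14, Carrow 1, Dorne 10, Eskel 1, Farrow 12, Galen 1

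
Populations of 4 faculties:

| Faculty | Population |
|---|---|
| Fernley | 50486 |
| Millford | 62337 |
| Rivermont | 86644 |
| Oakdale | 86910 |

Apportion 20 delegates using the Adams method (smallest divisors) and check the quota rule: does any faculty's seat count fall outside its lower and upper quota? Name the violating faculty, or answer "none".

none

Standard quotas: Fernley 3.526, Millford 4.353, Rivermont 6.051, Oakdale 6.070.
Adams allocation: Fernley 4, Millford 4, Rivermont 6, Oakdale 6.
Every allocation lies between the lower and upper quota.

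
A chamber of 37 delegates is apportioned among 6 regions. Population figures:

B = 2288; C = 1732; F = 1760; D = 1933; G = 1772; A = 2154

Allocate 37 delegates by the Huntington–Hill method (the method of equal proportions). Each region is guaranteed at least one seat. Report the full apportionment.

With divisor 319: modified quotas B 7.172, C 5.429, F 5.517, D 6.060, G 5.555, A 6.752.
Geometric-mean thresholds: B √(7·8)=7.483, C √(5·6)=5.477, F √(5·6)=5.477, D √(6·7)=6.481, G √(5·6)=5.477, A √(6·7)=6.481.
Each quota rounded against its threshold gives B 7, C 5, F 6, D 6, G 6, A 7 (total 37).

B=7, C=5, F=6, D=6, G=6, A=7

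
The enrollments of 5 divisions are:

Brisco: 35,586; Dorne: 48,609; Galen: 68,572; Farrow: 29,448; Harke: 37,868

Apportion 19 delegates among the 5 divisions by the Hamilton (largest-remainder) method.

Total 220083; standard divisor 220083/19 ≈ 11583.316.
Standard quotas: Brisco 3.0722, Dorne 4.1965, Galen 5.9199, Farrow 2.5423, Harke 3.2692.
Lower quotas: Brisco 3, Dorne 4, Galen 5, Farrow 2, Harke 3 (sum 17, leaving 2 seats).
Remainders in descending order: Galen 0.9199, Farrow 0.5423, Harke 0.2692, Dorne 0.1965, Brisco 0.0722.
Largest remainders: Galen, Farrow receive the extra seats.

Brisco 3, Dorne 4, Galen 6, Farrow 3, Harke 3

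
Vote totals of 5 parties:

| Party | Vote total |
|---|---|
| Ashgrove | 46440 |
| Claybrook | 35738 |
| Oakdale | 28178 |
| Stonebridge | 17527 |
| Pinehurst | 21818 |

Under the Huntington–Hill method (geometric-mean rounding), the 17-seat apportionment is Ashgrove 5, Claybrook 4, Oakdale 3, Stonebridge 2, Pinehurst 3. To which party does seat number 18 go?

Ashgrove

Priority for the next seat is population ÷ (√(s·(s+1))).
Priorities: Ashgrove 8478.745, Claybrook 7991.260, Oakdale 8134.288, Stonebridge 7155.368, Pinehurst 6298.314.
Highest priority: Ashgrove.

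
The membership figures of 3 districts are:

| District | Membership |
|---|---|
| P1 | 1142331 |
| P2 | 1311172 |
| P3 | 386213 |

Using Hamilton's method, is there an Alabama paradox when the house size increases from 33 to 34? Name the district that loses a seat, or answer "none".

P3

At 33 seats: P1 13, P2 15, P3 5.
At 34 seats: P1 14, P2 16, P3 4.
P3 drops from 5 to 4.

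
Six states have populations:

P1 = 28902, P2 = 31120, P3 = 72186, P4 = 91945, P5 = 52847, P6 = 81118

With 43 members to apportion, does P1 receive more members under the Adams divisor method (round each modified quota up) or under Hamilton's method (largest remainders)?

Adams

Adams: P1 4, P2 4, P3 9, P4 11, P5 6, P6 9.
Hamilton: P1 3, P2 4, P3 9, P4 11, P5 6, P6 10.
P1 gets 4 under Adams and 3 under Hamilton.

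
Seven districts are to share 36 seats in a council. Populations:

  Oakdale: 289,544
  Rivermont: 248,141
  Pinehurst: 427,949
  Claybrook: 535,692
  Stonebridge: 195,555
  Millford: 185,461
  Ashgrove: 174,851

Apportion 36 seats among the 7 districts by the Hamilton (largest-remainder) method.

Total 2057193; standard divisor 2057193/36 ≈ 57144.25.
Standard quotas: Oakdale 5.0669, Rivermont 4.3424, Pinehurst 7.4889, Claybrook 9.3744, Stonebridge 3.4221, Millford 3.2455, Ashgrove 3.0598.
Lower quotas: Oakdale 5, Rivermont 4, Pinehurst 7, Claybrook 9, Stonebridge 3, Millford 3, Ashgrove 3 (sum 34, leaving 2 seats).
Remainders in descending order: Pinehurst 0.4889, Stonebridge 0.4221, Claybrook 0.3744, Rivermont 0.3424, Millford 0.2455, Oakdale 0.0669, Ashgrove 0.0598.
The surplus seats go to Pinehurst, Stonebridge.

Oakdale: 5; Rivermont: 4; Pinehurst: 8; Claybrook: 9; Stonebridge: 4; Millford: 3; Ashgrove: 3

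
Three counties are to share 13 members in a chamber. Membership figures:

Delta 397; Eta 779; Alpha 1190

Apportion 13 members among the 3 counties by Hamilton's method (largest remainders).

The standard divisor is 2366/13 = 182.
Standard quotas: Delta 2.181, Eta 4.280, Alpha 6.538.
Lower quotas: Delta 2, Eta 4, Alpha 6 (sum 12, leaving 1 seat).
Remainders in descending order: Alpha 0.538, Eta 0.280, Delta 0.181.
The surplus seat goes to Alpha.

Delta 2, Eta 4, Alpha 7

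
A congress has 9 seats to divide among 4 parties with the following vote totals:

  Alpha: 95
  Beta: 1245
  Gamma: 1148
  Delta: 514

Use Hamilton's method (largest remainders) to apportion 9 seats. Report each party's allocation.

The standard divisor is 3002/9 ≈ 333.556.
Standard quotas: Alpha 0.285, Beta 3.733, Gamma 3.442, Delta 1.541.
Lower quotas: Alpha 0, Beta 3, Gamma 3, Delta 1 (sum 7, leaving 2 seats).
Remainders in descending order: Beta 0.733, Delta 0.541, Gamma 0.442, Alpha 0.285.
The surplus seats go to Beta, Delta.

Alpha=0, Beta=4, Gamma=3, Delta=2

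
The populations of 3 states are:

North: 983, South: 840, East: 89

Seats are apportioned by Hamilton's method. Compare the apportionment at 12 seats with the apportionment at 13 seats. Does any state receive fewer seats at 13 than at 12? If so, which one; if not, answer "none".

East

At 12 seats: North 6, South 5, East 1.
At 13 seats: North 7, South 6, East 0.
East drops from 1 to 0.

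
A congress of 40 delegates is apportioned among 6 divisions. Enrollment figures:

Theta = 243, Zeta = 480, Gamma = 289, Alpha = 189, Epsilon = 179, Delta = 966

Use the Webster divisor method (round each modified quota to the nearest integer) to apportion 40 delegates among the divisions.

Standard divisor 2346/40 ≈ 58.65; standard quotas: Theta 4.143, Zeta 8.184, Gamma 4.928, Alpha 3.223, Epsilon 3.052, Delta 16.471.
Rounding to the nearest integer gives 4, 8, 5, 3, 3, 16 = 39 seats, so the divisor must be adjusted.
With modified divisor 58: modified quotas Theta 4.190, Zeta 8.276, Gamma 4.983, Alpha 3.259, Epsilon 3.086, Delta 16.655.
Rounding to the nearest integer: Theta 4, Zeta 8, Gamma 5, Alpha 3, Epsilon 3, Delta 17 (total 40).

Theta 4, Zeta 8, Gamma 5, Alpha 3, Epsilon 3, Delta 17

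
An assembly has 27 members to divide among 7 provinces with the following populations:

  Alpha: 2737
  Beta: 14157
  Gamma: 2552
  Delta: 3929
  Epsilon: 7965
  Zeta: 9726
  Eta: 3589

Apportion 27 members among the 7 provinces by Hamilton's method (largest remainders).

Alpha: 2, Beta: 9, Gamma: 1, Delta: 2, Epsilon: 5, Zeta: 6, Eta: 2

The standard divisor is 44655/27 ≈ 1653.889.
Standard quotas: Alpha 1.6549, Beta 8.5598, Gamma 1.5430, Delta 2.3756, Epsilon 4.8159, Zeta 5.8807, Eta 2.1700.
Lower quotas: Alpha 1, Beta 8, Gamma 1, Delta 2, Epsilon 4, Zeta 5, Eta 2 (sum 23, leaving 4 seats).
Remainders in descending order: Zeta 0.8807, Epsilon 0.8159, Alpha 0.6549, Beta 0.5598, Gamma 0.5430, Delta 0.3756, Eta 0.1700.
The surplus seats go to Zeta, Epsilon, Alpha, Beta.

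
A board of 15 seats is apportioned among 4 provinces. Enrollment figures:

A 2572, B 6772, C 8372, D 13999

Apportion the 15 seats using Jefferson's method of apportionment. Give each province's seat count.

A=1, B=3, C=4, D=7

Standard divisor 31715/15 ≈ 2114.333; standard quotas: A 1.216, B 3.203, C 3.960, D 6.621.
Rounding down gives 1, 3, 3, 6 = 13 seats, so the divisor must be adjusted.
With modified divisor 1900: modified quotas A 1.354, B 3.564, C 4.406, D 7.368.
Rounding down: A 1, B 3, C 4, D 7 (total 15).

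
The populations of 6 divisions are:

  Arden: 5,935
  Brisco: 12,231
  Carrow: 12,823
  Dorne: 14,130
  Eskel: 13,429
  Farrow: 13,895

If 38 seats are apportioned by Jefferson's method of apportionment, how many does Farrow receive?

Standard divisor 72443/38 ≈ 1906.395; standard quotas: Arden 3.113, Brisco 6.416, Carrow 6.726, Dorne 7.412, Eskel 7.044, Farrow 7.289.
Rounding down gives 3, 6, 6, 7, 7, 7 = 36 seats, so the divisor must be adjusted.
With modified divisor 1760: modified quotas Arden 3.372, Brisco 6.949, Carrow 7.286, Dorne 8.028, Eskel 7.630, Farrow 7.895.
Rounding down: Arden 3, Brisco 6, Carrow 7, Dorne 8, Eskel 7, Farrow 7 (total 38).
Farrow receives 7.

7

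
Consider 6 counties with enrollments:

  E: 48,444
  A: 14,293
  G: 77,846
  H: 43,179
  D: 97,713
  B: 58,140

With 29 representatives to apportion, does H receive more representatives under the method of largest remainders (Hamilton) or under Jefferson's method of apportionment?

Hamilton: E 4, A 1, G 7, H 4, D 8, B 5.
Jefferson: E 4, A 1, G 7, H 3, D 9, B 5.
H gets 4 under Hamilton and 3 under Jefferson.

Hamilton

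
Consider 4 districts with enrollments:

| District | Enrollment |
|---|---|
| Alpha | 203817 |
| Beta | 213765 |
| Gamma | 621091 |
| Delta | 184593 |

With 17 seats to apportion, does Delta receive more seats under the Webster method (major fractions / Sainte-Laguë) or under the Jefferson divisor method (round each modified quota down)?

Webster: Alpha 3, Beta 3, Gamma 8, Delta 3.
Jefferson: Alpha 3, Beta 3, Gamma 9, Delta 2.
Delta gets 3 under Webster and 2 under Jefferson.

Webster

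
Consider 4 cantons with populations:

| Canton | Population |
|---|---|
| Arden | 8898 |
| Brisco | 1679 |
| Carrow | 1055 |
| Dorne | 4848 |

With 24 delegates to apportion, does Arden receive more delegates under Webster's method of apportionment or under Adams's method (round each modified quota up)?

Webster

Webster: Arden 13, Brisco 2, Carrow 2, Dorne 7.
Adams: Arden 12, Brisco 3, Carrow 2, Dorne 7.
Arden gets 13 under Webster and 12 under Adams.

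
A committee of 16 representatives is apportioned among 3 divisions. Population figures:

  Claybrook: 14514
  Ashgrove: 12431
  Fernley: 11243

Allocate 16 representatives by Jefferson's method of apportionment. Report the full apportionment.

Standard divisor 38188/16 ≈ 2386.75; standard quotas: Claybrook 6.081, Ashgrove 5.208, Fernley 4.711.
Rounding down gives 6, 5, 4 = 15 seats, so the divisor must be adjusted.
With modified divisor 2200: modified quotas Claybrook 6.597, Ashgrove 5.650, Fernley 5.110.
Rounding down: Claybrook 6, Ashgrove 5, Fernley 5 (total 16).

Claybrook 6, Ashgrove 5, Fernley 5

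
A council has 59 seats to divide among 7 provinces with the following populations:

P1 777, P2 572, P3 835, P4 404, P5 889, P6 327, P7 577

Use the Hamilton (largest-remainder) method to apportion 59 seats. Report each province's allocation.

Total 4381; standard divisor 4381/59 ≈ 74.254.
Standard quotas: P1 10.464, P2 7.703, P3 11.245, P4 5.441, P5 11.972, P6 4.404, P7 7.771.
Lower quotas: P1 10, P2 7, P3 11, P4 5, P5 11, P6 4, P7 7 (sum 55, leaving 4 seats).
Remainders in descending order: P5 0.972, P7 0.771, P2 0.703, P1 0.464, P4 0.441, P6 0.404, P3 0.245.
The surplus seats go to P5, P7, P2, P1.

P1 11, P2 8, P3 11, P4 5, P5 12, P6 4, P7 8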